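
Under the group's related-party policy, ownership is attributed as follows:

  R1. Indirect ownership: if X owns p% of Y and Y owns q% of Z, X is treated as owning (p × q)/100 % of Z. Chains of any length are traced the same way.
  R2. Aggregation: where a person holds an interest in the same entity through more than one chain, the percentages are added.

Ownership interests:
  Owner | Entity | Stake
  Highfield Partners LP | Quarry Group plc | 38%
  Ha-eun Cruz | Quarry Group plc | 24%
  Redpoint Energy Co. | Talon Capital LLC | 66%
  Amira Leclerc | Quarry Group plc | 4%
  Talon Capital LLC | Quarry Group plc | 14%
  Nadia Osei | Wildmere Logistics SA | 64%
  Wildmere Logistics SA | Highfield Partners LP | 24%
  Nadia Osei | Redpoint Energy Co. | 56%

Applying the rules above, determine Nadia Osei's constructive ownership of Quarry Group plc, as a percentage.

Chain via Redpoint Energy Co. → Talon Capital LLC (R1): 56% × 66% × 14% = 5.1744% of Quarry Group plc.
Chain via Wildmere Logistics SA → Highfield Partners LP (R1): 64% × 24% × 38% = 5.8368% of Quarry Group plc.
Aggregating (R2): 5.1744% + 5.8368% = 11.0112%.

11.0112%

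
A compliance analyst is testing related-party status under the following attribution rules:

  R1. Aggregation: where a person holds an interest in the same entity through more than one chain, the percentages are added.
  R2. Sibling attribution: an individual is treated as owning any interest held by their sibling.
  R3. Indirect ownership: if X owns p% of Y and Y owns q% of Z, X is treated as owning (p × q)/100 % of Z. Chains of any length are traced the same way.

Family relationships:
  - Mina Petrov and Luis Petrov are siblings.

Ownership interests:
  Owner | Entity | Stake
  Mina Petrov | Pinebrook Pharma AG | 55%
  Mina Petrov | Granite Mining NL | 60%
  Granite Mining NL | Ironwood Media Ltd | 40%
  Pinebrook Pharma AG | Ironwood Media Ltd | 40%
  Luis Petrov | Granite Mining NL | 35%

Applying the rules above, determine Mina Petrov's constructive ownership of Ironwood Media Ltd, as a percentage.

By sibling attribution (R2), Mina Petrov is treated as also owning Luis Petrov's interest in Granite Mining NL, giving 60% + 35% = 95%.
Chain via Pinebrook Pharma AG (R3): 55% × 40% = 22% of Ironwood Media Ltd.
Chain via Granite Mining NL (R3): 95% × 40% = 38% of Ironwood Media Ltd.
Aggregating (R1): 22% + 38% = 60%.

60%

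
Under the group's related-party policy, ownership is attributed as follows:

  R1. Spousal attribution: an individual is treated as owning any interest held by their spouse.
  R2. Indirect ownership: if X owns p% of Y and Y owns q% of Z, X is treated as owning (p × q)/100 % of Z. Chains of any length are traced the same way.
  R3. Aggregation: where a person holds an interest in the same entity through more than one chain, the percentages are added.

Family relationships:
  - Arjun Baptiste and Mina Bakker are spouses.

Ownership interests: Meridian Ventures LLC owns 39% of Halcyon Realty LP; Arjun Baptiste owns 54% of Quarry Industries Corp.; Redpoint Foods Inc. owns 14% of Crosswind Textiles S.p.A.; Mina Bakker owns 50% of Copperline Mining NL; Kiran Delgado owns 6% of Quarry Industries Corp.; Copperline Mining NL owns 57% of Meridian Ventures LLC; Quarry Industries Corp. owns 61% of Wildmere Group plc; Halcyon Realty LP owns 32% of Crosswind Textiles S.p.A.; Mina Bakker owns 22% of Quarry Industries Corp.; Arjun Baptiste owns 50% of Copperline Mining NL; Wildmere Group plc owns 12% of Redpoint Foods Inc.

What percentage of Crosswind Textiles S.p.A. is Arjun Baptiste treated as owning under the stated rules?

7.892448%

By spousal attribution (R1), Arjun Baptiste is treated as also owning Mina Bakker's interest in Copperline Mining NL, giving 50% + 50% = 100%.
By spousal attribution (R1), Arjun Baptiste is treated as also owning Mina Bakker's interest in Quarry Industries Corp, giving 54% + 22% = 76%.
Chain via Copperline Mining NL → Meridian Ventures LLC → Halcyon Realty LP (R2): 100% × 57% × 39% × 32% = 7.1136% of Crosswind Textiles S.p.A.
Chain via Quarry Industries Corp. → Wildmere Group plc → Redpoint Foods Inc. (R2): 76% × 61% × 12% × 14% = 0.778848% of Crosswind Textiles S.p.A.
Aggregating (R3): 7.1136% + 0.778848% = 7.892448%.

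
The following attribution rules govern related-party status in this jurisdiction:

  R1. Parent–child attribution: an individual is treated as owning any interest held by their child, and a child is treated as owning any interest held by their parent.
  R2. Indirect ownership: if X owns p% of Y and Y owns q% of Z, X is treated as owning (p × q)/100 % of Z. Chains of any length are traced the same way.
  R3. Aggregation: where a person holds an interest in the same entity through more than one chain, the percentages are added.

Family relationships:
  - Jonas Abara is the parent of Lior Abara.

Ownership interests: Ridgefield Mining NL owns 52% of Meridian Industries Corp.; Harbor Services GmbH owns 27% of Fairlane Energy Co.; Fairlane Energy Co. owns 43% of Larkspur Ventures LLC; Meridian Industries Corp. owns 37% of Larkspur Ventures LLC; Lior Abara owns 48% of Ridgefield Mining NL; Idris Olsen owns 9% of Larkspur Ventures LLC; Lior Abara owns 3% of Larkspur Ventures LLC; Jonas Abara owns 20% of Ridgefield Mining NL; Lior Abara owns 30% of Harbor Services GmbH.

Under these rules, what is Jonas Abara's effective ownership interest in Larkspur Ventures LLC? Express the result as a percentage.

19.5662%

By parent–child attribution (R1), Jonas Abara is treated as also owning Lior Abara's interest in Ridgefield Mining NL, giving 20% + 48% = 68%.
By parent–child attribution (R1), Jonas Abara is treated as owning Lior Abara's 30% interest in Harbor Services GmbH.
By parent–child attribution (R1), Jonas Abara is treated as owning Lior Abara's 3% interest in Larkspur Ventures LLC.
Chain via Ridgefield Mining NL → Meridian Industries Corp. (R2): 68% × 52% × 37% = 13.0832% of Larkspur Ventures LLC.
Chain via Harbor Services GmbH → Fairlane Energy Co. (R2): 30% × 27% × 43% = 3.483% of Larkspur Ventures LLC.
Direct interest in Larkspur Ventures LLC: 3%.
Aggregating (R3): 13.0832% + 3.483% + 3% = 19.5662%.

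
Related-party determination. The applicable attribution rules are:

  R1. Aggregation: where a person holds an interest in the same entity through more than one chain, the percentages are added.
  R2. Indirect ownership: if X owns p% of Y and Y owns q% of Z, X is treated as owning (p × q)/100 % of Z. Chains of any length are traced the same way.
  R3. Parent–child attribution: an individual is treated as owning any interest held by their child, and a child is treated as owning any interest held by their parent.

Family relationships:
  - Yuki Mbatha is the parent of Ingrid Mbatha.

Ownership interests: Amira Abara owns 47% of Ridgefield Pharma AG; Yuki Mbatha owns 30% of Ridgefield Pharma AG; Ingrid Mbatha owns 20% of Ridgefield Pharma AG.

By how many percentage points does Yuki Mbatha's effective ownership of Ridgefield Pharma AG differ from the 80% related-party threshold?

30

By parent–child attribution (R3), Yuki Mbatha is treated as also owning Ingrid Mbatha's interest in Ridgefield Pharma AG, giving 30% + 20% = 50%.
Direct interest in Ridgefield Pharma AG: 50%.
50% falls short of the 80% threshold by 30 percentage points.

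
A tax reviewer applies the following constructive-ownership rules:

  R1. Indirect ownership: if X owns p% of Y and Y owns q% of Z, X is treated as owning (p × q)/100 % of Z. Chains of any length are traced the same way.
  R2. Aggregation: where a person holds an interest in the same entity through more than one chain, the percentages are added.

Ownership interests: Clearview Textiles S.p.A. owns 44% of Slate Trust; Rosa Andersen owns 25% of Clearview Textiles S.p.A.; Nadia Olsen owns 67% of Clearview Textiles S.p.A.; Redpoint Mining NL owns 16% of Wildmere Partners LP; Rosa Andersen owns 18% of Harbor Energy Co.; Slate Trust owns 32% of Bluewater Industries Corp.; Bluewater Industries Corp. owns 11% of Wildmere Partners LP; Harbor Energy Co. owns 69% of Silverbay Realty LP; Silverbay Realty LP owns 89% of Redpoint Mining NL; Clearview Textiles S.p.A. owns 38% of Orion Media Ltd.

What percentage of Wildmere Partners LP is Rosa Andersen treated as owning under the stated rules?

Chain via Clearview Textiles S.p.A. → Slate Trust → Bluewater Industries Corp. (R1): 25% × 44% × 32% × 11% = 0.3872% of Wildmere Partners LP.
Chain via Harbor Energy Co. → Silverbay Realty LP → Redpoint Mining NL (R1): 18% × 69% × 89% × 16% = 1.768608% of Wildmere Partners LP.
Aggregating (R2): 0.3872% + 1.768608% = 2.155808%.

2.155808%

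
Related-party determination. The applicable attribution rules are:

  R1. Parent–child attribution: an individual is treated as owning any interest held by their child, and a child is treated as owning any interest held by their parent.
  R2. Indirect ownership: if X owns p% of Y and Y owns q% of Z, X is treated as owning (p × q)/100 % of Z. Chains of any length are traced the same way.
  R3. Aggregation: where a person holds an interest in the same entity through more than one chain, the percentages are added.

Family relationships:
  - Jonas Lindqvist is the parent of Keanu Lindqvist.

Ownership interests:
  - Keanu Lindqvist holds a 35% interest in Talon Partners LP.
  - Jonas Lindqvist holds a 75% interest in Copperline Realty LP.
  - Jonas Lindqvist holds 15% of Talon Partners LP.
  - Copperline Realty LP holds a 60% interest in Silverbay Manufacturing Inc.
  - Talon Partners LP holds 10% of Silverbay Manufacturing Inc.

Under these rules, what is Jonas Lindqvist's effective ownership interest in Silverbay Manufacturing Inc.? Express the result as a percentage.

50%

By parent–child attribution (R1), Jonas Lindqvist is treated as also owning Keanu Lindqvist's interest in Talon Partners LP, giving 15% + 35% = 50%.
Chain via Copperline Realty LP (R2): 75% × 60% = 45% of Silverbay Manufacturing Inc.
Chain via Talon Partners LP (R2): 50% × 10% = 5% of Silverbay Manufacturing Inc.
Aggregating (R3): 45% + 5% = 50%.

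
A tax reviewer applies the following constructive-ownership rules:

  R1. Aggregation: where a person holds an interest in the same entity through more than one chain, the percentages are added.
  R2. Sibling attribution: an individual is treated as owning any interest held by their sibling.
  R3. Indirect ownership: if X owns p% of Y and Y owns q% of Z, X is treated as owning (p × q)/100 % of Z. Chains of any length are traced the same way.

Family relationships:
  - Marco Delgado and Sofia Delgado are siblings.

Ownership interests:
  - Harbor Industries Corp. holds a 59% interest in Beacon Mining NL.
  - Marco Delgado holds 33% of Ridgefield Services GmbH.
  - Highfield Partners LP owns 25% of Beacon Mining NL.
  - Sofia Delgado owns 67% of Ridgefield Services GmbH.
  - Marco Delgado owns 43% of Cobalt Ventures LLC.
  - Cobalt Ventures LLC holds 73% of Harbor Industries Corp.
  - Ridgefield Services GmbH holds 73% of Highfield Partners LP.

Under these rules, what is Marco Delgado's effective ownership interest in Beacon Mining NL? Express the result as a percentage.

36.7701%

By sibling attribution (R2), Marco Delgado is treated as also owning Sofia Delgado's interest in Ridgefield Services GmbH, giving 33% + 67% = 100%.
Chain via Cobalt Ventures LLC → Harbor Industries Corp. (R3): 43% × 73% × 59% = 18.5201% of Beacon Mining NL.
Chain via Ridgefield Services GmbH → Highfield Partners LP (R3): 100% × 73% × 25% = 18.25% of Beacon Mining NL.
Aggregating (R1): 18.5201% + 18.25% = 36.7701%.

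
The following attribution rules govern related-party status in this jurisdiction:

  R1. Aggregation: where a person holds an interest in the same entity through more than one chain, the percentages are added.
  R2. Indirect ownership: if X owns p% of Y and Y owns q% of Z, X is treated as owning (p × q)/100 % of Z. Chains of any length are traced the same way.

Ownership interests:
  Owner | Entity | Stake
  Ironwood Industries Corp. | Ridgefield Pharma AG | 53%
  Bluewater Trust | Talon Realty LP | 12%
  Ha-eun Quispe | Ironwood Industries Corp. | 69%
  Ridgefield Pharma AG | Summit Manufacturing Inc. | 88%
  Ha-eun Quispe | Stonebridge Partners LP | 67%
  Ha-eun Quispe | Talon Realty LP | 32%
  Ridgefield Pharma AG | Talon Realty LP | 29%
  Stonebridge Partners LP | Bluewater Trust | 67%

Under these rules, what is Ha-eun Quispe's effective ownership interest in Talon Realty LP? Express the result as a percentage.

47.9921%

Chain via Ironwood Industries Corp. → Ridgefield Pharma AG (R2): 69% × 53% × 29% = 10.6053% of Talon Realty LP.
Chain via Stonebridge Partners LP → Bluewater Trust (R2): 67% × 67% × 12% = 5.3868% of Talon Realty LP.
Direct interest in Talon Realty LP: 32%.
Aggregating (R1): 10.6053% + 5.3868% + 32% = 47.9921%.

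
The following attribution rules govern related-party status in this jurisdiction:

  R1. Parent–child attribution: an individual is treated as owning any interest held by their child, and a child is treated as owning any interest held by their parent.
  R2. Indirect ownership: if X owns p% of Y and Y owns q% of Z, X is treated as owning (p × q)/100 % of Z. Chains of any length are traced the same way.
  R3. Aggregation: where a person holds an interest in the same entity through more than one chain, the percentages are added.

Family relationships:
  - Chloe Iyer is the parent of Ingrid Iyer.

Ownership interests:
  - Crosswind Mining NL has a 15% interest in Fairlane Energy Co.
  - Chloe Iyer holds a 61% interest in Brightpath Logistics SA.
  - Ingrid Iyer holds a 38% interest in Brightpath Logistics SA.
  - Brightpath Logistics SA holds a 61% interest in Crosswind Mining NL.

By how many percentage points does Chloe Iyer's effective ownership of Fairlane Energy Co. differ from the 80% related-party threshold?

By parent–child attribution (R1), Chloe Iyer is treated as also owning Ingrid Iyer's interest in Brightpath Logistics SA, giving 61% + 38% = 99%.
Chain via Brightpath Logistics SA → Crosswind Mining NL (R2): 99% × 61% × 15% = 9.0585% of Fairlane Energy Co.
9.0585% falls short of the 80% threshold by 70.9415 percentage points.

70.9415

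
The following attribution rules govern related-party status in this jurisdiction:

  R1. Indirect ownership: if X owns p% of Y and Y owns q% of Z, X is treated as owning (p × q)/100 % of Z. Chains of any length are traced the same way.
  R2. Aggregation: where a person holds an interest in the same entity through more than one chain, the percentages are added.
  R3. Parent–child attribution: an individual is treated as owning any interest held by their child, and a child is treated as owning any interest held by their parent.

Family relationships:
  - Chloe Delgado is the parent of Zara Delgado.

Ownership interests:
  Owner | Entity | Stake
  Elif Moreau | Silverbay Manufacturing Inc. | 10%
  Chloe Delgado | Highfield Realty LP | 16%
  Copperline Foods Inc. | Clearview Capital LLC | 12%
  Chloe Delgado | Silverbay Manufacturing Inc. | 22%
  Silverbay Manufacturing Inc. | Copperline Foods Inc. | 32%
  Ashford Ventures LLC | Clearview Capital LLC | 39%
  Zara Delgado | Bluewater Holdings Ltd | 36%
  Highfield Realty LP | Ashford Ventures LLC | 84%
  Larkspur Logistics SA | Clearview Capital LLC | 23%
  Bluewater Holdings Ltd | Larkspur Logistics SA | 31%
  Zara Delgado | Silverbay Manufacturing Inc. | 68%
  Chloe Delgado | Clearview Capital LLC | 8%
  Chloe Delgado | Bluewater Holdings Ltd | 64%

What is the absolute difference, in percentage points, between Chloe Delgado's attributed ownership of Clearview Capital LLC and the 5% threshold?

18.8276

By parent–child attribution (R3), Chloe Delgado is treated as also owning Zara Delgado's interest in Bluewater Holdings Ltd, giving 64% + 36% = 100%.
By parent–child attribution (R3), Chloe Delgado is treated as also owning Zara Delgado's interest in Silverbay Manufacturing Inc, giving 22% + 68% = 90%.
Chain via Bluewater Holdings Ltd → Larkspur Logistics SA (R1): 100% × 31% × 23% = 7.13% of Clearview Capital LLC.
Chain via Silverbay Manufacturing Inc. → Copperline Foods Inc. (R1): 90% × 32% × 12% = 3.456% of Clearview Capital LLC.
Chain via Highfield Realty LP → Ashford Ventures LLC (R1): 16% × 84% × 39% = 5.2416% of Clearview Capital LLC.
Direct interest in Clearview Capital LLC: 8%.
Aggregating (R2): 7.13% + 3.456% + 5.2416% + 8% = 23.8276%.
23.8276% exceeds the 5% threshold by 18.8276 percentage points.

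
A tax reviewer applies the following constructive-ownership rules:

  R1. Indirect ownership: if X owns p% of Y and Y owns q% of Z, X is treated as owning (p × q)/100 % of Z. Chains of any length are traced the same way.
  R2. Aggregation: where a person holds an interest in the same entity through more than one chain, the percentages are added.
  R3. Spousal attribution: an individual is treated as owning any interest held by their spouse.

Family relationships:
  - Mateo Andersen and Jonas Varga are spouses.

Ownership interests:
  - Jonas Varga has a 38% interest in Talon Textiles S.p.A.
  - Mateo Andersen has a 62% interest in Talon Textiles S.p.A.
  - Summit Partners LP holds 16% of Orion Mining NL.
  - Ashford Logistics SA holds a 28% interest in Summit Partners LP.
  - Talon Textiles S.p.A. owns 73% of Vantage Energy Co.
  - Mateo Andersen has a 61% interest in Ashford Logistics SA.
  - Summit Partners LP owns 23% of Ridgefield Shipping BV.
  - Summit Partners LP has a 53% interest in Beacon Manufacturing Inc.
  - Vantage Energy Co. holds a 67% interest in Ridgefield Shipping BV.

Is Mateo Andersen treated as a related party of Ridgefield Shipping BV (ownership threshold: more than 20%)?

By spousal attribution (R3), Mateo Andersen is treated as also owning Jonas Varga's interest in Talon Textiles S.p.A, giving 62% + 38% = 100%.
Chain via Ashford Logistics SA → Summit Partners LP (R1): 61% × 28% × 23% = 3.9284% of Ridgefield Shipping BV.
Chain via Talon Textiles S.p.A. → Vantage Energy Co. (R1): 100% × 73% × 67% = 48.91% of Ridgefield Shipping BV.
Aggregating (R2): 3.9284% + 48.91% = 52.8384%.
52.8384% exceeds the 20% threshold, so Mateo is a related party to Ridgefield Shipping BV.

Yes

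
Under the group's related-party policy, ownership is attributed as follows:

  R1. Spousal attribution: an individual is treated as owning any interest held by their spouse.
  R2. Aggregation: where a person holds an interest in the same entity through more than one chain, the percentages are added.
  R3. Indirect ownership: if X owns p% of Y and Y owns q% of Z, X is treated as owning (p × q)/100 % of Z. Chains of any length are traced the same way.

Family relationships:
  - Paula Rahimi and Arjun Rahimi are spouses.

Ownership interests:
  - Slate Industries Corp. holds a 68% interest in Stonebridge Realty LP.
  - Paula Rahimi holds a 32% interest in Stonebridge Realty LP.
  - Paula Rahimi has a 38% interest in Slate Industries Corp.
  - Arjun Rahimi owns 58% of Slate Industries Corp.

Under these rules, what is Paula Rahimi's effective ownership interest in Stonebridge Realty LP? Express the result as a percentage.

By spousal attribution (R1), Paula Rahimi is treated as also owning Arjun Rahimi's interest in Slate Industries Corp, giving 38% + 58% = 96%.
Chain via Slate Industries Corp. (R3): 96% × 68% = 65.28% of Stonebridge Realty LP.
Direct interest in Stonebridge Realty LP: 32%.
Aggregating (R2): 65.28% + 32% = 97.28%.

97.28%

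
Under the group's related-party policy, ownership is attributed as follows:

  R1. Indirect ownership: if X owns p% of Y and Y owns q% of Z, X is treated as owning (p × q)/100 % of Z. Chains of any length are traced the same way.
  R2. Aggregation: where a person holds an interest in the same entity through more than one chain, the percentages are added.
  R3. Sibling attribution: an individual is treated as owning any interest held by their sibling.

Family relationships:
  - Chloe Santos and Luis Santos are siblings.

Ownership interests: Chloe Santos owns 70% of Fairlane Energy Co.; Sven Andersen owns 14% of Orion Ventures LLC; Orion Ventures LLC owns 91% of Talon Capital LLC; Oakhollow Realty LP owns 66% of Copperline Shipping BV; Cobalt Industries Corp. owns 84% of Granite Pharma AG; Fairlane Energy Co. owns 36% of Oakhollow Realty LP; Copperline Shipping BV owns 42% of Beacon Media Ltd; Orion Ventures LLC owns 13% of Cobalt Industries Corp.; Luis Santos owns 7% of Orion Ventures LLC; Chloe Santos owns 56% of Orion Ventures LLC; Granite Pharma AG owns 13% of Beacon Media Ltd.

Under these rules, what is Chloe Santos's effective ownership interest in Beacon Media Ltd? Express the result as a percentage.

By sibling attribution (R3), Chloe Santos is treated as also owning Luis Santos's interest in Orion Ventures LLC, giving 56% + 7% = 63%.
Chain via Orion Ventures LLC → Cobalt Industries Corp. → Granite Pharma AG (R1): 63% × 13% × 84% × 13% = 0.894348% of Beacon Media Ltd.
Chain via Fairlane Energy Co. → Oakhollow Realty LP → Copperline Shipping BV (R1): 70% × 36% × 66% × 42% = 6.98544% of Beacon Media Ltd.
Aggregating (R2): 0.894348% + 6.98544% = 7.879788%.

7.879788%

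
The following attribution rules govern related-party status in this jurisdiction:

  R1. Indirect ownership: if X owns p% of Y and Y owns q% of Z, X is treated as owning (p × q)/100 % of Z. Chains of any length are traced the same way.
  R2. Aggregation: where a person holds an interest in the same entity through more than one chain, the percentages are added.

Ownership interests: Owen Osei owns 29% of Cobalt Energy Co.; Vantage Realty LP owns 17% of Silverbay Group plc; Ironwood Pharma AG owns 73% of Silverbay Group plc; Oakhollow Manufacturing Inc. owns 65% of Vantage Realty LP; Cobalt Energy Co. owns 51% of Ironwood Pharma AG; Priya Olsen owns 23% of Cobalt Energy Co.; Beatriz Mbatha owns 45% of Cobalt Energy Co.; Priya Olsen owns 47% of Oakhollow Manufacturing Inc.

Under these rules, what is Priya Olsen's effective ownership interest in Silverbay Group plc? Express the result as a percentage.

Chain via Oakhollow Manufacturing Inc. → Vantage Realty LP (R1): 47% × 65% × 17% = 5.1935% of Silverbay Group plc.
Chain via Cobalt Energy Co. → Ironwood Pharma AG (R1): 23% × 51% × 73% = 8.5629% of Silverbay Group plc.
Aggregating (R2): 5.1935% + 8.5629% = 13.7564%.

13.7564%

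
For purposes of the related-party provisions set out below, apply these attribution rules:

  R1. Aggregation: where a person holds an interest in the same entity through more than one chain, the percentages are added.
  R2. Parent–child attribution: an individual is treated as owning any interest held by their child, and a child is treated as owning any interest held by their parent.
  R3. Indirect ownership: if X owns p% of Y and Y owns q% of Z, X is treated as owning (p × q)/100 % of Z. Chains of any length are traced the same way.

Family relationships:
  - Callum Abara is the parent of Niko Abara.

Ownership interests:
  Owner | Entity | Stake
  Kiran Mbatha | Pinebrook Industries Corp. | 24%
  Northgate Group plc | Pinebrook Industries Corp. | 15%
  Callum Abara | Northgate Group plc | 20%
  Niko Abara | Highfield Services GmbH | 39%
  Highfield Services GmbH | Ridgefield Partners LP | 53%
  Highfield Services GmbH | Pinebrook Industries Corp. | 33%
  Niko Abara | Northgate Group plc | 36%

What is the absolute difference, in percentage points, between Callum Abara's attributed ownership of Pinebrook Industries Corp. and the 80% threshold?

58.73

By parent–child attribution (R2), Callum Abara is treated as also owning Niko Abara's interest in Northgate Group plc, giving 20% + 36% = 56%.
By parent–child attribution (R2), Callum Abara is treated as owning Niko Abara's 39% interest in Highfield Services GmbH.
Chain via Northgate Group plc (R3): 56% × 15% = 8.4% of Pinebrook Industries Corp.
Chain via Highfield Services GmbH (R3): 39% × 33% = 12.87% of Pinebrook Industries Corp.
Aggregating (R1): 8.4% + 12.87% = 21.27%.
21.27% falls short of the 80% threshold by 58.73 percentage points.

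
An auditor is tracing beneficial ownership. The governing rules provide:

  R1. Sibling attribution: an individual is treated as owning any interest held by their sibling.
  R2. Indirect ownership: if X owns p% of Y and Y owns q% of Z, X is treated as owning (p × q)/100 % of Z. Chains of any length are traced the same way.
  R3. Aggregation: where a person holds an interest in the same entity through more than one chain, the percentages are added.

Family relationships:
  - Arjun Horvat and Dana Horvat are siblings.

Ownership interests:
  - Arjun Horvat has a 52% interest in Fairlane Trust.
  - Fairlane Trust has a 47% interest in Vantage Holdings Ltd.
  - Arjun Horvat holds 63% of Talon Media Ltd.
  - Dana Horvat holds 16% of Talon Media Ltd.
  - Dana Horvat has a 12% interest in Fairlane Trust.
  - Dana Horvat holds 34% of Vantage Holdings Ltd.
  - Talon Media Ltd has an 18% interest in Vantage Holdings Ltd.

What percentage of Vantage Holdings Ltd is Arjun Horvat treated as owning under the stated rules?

78.3%

By sibling attribution (R1), Arjun Horvat is treated as also owning Dana Horvat's interest in Talon Media Ltd, giving 63% + 16% = 79%.
By sibling attribution (R1), Arjun Horvat is treated as also owning Dana Horvat's interest in Fairlane Trust, giving 52% + 12% = 64%.
By sibling attribution (R1), Arjun Horvat is treated as owning Dana Horvat's 34% interest in Vantage Holdings Ltd.
Chain via Talon Media Ltd (R2): 79% × 18% = 14.22% of Vantage Holdings Ltd.
Chain via Fairlane Trust (R2): 64% × 47% = 30.08% of Vantage Holdings Ltd.
Direct interest in Vantage Holdings Ltd: 34%.
Aggregating (R3): 14.22% + 30.08% + 34% = 78.3%.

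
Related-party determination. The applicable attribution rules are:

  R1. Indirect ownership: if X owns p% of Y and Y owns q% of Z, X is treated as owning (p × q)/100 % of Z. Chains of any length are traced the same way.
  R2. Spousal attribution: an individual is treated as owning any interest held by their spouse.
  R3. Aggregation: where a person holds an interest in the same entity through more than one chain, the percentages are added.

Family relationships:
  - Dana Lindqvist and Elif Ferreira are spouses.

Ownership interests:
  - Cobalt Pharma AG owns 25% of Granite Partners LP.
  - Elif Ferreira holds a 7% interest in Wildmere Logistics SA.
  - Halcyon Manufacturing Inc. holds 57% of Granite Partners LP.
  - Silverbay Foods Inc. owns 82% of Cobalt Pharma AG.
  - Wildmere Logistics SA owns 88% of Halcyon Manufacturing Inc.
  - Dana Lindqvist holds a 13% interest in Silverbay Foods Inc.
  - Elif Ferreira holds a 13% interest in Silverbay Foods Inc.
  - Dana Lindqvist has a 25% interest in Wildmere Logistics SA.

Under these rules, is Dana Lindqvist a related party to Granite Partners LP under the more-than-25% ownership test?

By spousal attribution (R2), Dana Lindqvist is treated as also owning Elif Ferreira's interest in Silverbay Foods Inc, giving 13% + 13% = 26%.
By spousal attribution (R2), Dana Lindqvist is treated as also owning Elif Ferreira's interest in Wildmere Logistics SA, giving 25% + 7% = 32%.
Chain via Silverbay Foods Inc. → Cobalt Pharma AG (R1): 26% × 82% × 25% = 5.33% of Granite Partners LP.
Chain via Wildmere Logistics SA → Halcyon Manufacturing Inc. (R1): 32% × 88% × 57% = 16.0512% of Granite Partners LP.
Aggregating (R3): 5.33% + 16.0512% = 21.3812%.
21.3812% does not exceed the 25% threshold, so Dana is not a related party to Granite Partners LP.

No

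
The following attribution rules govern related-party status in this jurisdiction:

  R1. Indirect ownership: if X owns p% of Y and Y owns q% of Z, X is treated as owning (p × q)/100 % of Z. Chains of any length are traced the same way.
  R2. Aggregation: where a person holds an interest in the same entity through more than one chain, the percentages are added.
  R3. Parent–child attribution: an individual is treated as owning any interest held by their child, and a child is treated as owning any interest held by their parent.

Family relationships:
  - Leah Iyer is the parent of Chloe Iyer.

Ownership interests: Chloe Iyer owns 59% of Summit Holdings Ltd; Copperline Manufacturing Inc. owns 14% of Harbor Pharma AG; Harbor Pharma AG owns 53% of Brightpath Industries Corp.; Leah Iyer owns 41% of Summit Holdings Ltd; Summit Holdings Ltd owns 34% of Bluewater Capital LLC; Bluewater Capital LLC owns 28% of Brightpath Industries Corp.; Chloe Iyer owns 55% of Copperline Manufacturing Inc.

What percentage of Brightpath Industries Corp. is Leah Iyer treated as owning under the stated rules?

By parent–child attribution (R3), Leah Iyer is treated as also owning Chloe Iyer's interest in Summit Holdings Ltd, giving 41% + 59% = 100%.
By parent–child attribution (R3), Leah Iyer is treated as owning Chloe Iyer's 55% interest in Copperline Manufacturing Inc.
Chain via Summit Holdings Ltd → Bluewater Capital LLC (R1): 100% × 34% × 28% = 9.52% of Brightpath Industries Corp.
Chain via Copperline Manufacturing Inc. → Harbor Pharma AG (R1): 55% × 14% × 53% = 4.081% of Brightpath Industries Corp.
Aggregating (R2): 9.52% + 4.081% = 13.601%.

13.601%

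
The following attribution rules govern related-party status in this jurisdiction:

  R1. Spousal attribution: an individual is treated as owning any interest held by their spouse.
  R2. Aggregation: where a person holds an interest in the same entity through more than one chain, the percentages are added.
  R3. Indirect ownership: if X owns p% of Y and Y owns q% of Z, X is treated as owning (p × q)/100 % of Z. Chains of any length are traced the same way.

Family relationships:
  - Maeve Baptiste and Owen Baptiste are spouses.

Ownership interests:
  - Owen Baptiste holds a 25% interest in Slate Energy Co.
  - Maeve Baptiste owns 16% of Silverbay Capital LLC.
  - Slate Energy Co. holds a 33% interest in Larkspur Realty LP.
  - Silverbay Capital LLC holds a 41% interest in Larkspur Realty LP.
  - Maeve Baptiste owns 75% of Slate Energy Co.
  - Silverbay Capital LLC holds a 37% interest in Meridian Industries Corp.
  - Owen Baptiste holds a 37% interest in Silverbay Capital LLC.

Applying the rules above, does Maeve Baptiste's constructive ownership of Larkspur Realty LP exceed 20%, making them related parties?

By spousal attribution (R1), Maeve Baptiste is treated as also owning Owen Baptiste's interest in Silverbay Capital LLC, giving 16% + 37% = 53%.
By spousal attribution (R1), Maeve Baptiste is treated as also owning Owen Baptiste's interest in Slate Energy Co, giving 75% + 25% = 100%.
Chain via Silverbay Capital LLC (R3): 53% × 41% = 21.73% of Larkspur Realty LP.
Chain via Slate Energy Co. (R3): 100% × 33% = 33% of Larkspur Realty LP.
Aggregating (R2): 21.73% + 33% = 54.73%.
54.73% exceeds the 20% threshold, so Maeve is a related party to Larkspur Realty LP.

Yes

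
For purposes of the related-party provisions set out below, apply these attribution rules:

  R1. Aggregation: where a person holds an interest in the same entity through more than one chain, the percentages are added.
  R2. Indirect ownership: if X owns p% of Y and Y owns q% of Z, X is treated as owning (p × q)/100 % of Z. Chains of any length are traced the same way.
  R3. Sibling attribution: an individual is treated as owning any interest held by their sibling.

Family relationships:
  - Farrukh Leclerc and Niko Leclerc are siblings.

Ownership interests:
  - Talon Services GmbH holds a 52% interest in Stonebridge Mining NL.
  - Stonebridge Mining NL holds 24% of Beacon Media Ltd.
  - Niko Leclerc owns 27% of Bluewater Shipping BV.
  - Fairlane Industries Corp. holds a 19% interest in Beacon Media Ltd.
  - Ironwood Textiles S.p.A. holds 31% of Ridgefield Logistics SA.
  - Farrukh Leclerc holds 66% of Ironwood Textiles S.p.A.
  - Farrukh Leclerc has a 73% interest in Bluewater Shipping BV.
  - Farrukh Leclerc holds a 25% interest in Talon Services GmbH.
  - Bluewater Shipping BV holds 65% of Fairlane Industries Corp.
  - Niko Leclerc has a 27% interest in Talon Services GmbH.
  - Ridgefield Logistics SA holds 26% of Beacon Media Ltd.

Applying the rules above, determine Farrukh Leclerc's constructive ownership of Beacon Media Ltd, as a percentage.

By sibling attribution (R3), Farrukh Leclerc is treated as also owning Niko Leclerc's interest in Talon Services GmbH, giving 25% + 27% = 52%.
By sibling attribution (R3), Farrukh Leclerc is treated as also owning Niko Leclerc's interest in Bluewater Shipping BV, giving 73% + 27% = 100%.
Chain via Ironwood Textiles S.p.A. → Ridgefield Logistics SA (R2): 66% × 31% × 26% = 5.3196% of Beacon Media Ltd.
Chain via Talon Services GmbH → Stonebridge Mining NL (R2): 52% × 52% × 24% = 6.4896% of Beacon Media Ltd.
Chain via Bluewater Shipping BV → Fairlane Industries Corp. (R2): 100% × 65% × 19% = 12.35% of Beacon Media Ltd.
Aggregating (R1): 5.3196% + 6.4896% + 12.35% = 24.1592%.

24.1592%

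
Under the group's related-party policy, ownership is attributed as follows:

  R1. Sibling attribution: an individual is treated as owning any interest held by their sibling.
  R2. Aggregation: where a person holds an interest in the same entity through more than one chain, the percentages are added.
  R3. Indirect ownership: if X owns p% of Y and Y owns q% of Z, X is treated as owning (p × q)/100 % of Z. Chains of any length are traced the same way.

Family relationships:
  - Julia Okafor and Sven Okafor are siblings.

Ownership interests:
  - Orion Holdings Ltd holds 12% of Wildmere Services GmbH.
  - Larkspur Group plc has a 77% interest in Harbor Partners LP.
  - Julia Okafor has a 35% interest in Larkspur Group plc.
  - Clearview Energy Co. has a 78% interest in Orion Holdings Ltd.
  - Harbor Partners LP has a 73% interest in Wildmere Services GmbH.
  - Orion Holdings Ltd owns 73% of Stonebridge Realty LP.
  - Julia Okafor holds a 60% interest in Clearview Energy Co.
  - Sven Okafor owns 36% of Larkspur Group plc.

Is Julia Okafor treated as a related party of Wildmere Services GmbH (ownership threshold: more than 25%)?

By sibling attribution (R1), Julia Okafor is treated as also owning Sven Okafor's interest in Larkspur Group plc, giving 35% + 36% = 71%.
Chain via Larkspur Group plc → Harbor Partners LP (R3): 71% × 77% × 73% = 39.9091% of Wildmere Services GmbH.
Chain via Clearview Energy Co. → Orion Holdings Ltd (R3): 60% × 78% × 12% = 5.616% of Wildmere Services GmbH.
Aggregating (R2): 39.9091% + 5.616% = 45.5251%.
45.5251% exceeds the 25% threshold, so Julia is a related party to Wildmere Services GmbH.

Yes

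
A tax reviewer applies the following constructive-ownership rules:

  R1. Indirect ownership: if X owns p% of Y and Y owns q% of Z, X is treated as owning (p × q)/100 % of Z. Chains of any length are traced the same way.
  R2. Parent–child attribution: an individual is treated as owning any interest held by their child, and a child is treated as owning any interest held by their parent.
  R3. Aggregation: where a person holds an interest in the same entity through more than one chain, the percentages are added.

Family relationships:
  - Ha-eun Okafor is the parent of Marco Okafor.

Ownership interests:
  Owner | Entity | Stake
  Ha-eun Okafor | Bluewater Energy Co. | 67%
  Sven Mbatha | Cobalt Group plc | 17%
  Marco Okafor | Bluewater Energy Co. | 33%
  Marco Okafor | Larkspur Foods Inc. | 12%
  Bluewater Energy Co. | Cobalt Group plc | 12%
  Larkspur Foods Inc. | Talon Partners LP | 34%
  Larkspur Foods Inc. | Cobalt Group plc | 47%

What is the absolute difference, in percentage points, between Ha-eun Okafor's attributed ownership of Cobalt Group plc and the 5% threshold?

12.64

By parent–child attribution (R2), Ha-eun Okafor is treated as also owning Marco Okafor's interest in Bluewater Energy Co, giving 67% + 33% = 100%.
By parent–child attribution (R2), Ha-eun Okafor is treated as owning Marco Okafor's 12% interest in Larkspur Foods Inc.
Chain via Bluewater Energy Co. (R1): 100% × 12% = 12% of Cobalt Group plc.
Chain via Larkspur Foods Inc. (R1): 12% × 47% = 5.64% of Cobalt Group plc.
Aggregating (R3): 12% + 5.64% = 17.64%.
17.64% exceeds the 5% threshold by 12.64 percentage points.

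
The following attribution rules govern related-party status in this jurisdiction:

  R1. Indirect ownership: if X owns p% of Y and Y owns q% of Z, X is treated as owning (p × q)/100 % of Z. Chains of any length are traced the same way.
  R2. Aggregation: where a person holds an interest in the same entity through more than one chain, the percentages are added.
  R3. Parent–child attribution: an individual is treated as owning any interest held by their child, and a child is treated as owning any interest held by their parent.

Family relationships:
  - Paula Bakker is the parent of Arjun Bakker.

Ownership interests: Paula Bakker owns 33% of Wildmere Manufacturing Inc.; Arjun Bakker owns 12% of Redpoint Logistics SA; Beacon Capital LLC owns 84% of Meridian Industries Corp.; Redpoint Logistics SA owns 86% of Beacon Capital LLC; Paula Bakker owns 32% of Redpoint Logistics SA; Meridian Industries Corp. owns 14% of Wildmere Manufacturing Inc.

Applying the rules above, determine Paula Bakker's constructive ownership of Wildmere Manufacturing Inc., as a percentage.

By parent–child attribution (R3), Paula Bakker is treated as also owning Arjun Bakker's interest in Redpoint Logistics SA, giving 32% + 12% = 44%.
Chain via Redpoint Logistics SA → Beacon Capital LLC → Meridian Industries Corp. (R1): 44% × 86% × 84% × 14% = 4.449984% of Wildmere Manufacturing Inc.
Direct interest in Wildmere Manufacturing Inc: 33%.
Aggregating (R2): 4.449984% + 33% = 37.449984%.

37.449984%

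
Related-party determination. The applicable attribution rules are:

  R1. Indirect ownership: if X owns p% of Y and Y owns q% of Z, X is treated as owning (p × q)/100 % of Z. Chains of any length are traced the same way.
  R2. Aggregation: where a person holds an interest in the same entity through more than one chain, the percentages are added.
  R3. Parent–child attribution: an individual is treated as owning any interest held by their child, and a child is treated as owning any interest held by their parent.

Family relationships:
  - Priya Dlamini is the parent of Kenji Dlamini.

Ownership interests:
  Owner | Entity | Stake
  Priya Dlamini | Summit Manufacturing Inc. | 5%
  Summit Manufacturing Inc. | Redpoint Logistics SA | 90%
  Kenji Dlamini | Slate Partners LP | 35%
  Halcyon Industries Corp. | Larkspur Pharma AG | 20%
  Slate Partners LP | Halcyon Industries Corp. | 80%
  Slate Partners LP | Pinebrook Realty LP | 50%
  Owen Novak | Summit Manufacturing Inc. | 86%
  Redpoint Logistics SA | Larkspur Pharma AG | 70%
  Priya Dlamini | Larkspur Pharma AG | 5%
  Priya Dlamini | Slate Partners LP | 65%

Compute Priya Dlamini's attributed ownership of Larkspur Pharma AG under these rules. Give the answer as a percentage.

24.15%

By parent–child attribution (R3), Priya Dlamini is treated as also owning Kenji Dlamini's interest in Slate Partners LP, giving 65% + 35% = 100%.
Chain via Summit Manufacturing Inc. → Redpoint Logistics SA (R1): 5% × 90% × 70% = 3.15% of Larkspur Pharma AG.
Chain via Slate Partners LP → Halcyon Industries Corp. (R1): 100% × 80% × 20% = 16% of Larkspur Pharma AG.
Direct interest in Larkspur Pharma AG: 5%.
Aggregating (R2): 3.15% + 16% + 5% = 24.15%.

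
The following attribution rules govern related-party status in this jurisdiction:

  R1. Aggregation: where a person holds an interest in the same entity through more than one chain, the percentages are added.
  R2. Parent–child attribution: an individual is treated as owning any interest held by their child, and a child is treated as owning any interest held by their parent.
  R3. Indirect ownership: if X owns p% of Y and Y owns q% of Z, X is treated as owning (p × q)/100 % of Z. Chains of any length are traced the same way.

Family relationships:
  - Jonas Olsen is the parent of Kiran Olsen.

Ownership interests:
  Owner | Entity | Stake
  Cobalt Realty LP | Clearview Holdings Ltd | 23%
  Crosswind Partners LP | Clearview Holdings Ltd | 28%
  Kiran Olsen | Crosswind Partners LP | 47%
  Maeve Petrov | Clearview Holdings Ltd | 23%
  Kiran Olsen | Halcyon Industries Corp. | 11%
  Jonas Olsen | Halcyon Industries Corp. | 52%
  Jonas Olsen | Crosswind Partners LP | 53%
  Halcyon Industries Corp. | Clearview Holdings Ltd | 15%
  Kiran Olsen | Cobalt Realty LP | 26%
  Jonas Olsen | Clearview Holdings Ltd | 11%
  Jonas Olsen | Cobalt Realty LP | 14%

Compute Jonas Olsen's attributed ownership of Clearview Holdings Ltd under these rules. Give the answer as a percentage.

By parent–child attribution (R2), Jonas Olsen is treated as also owning Kiran Olsen's interest in Crosswind Partners LP, giving 53% + 47% = 100%.
By parent–child attribution (R2), Jonas Olsen is treated as also owning Kiran Olsen's interest in Halcyon Industries Corp, giving 52% + 11% = 63%.
By parent–child attribution (R2), Jonas Olsen is treated as also owning Kiran Olsen's interest in Cobalt Realty LP, giving 14% + 26% = 40%.
Chain via Crosswind Partners LP (R3): 100% × 28% = 28% of Clearview Holdings Ltd.
Chain via Halcyon Industries Corp. (R3): 63% × 15% = 9.45% of Clearview Holdings Ltd.
Chain via Cobalt Realty LP (R3): 40% × 23% = 9.2% of Clearview Holdings Ltd.
Direct interest in Clearview Holdings Ltd: 11%.
Aggregating (R1): 28% + 9.45% + 9.2% + 11% = 57.65%.

57.65%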